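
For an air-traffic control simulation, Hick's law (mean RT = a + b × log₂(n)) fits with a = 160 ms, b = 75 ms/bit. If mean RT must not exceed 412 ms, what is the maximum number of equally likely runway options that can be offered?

75·log₂ n ≤ 412 − 160 = 252, giving log₂ n ≤ 3.3600 and n ≤ 10.267. The largest whole number is 10.

10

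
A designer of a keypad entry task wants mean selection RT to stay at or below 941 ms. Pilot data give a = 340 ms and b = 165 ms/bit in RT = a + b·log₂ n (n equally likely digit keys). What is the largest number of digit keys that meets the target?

12

165·log₂ n ≤ 941 − 340 = 601, giving log₂ n ≤ 3.6424 and n ≤ 12.488. The largest whole number is 12.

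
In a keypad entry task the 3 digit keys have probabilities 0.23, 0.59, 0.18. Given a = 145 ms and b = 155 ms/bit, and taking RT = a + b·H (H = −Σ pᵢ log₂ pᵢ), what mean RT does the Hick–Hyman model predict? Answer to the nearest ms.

359 ms

Entropy contributions −pᵢ log₂ pᵢ: 0.4877, 0.4491, 0.4453; sum H = 1.3821 bits.
RT = a + bH = 145 + 155·1.3821 = 359.22 ms.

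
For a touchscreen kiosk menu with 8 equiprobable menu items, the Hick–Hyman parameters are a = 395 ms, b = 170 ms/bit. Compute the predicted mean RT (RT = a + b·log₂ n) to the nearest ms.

log₂(8) = 3 bits, so RT = 395 + 170 × 3 ≈ 905.000 ms.

905 ms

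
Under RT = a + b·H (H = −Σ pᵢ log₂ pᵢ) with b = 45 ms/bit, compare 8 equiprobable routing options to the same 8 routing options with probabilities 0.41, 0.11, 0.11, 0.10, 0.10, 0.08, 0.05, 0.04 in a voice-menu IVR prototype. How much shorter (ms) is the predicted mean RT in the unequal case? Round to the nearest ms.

The RT saving is b·ΔH. Equiprobable H₀ = log₂(8) = 3.0000 bits; with the given probabilities H = 2.5857 bits.
b·(H₀ − H) = 45 × (3.0000 − 2.5857) = 18.64 ms.

19 ms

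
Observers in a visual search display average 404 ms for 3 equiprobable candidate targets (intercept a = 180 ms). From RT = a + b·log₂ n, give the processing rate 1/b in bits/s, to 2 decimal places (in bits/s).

7.08 bits/s

Choice component = 404 − 180 = 224 ms over log₂(3) = 1.5850 bits.
b = 224 / 1.5850 = 141.328 ms/bit, so 1/b = 7.076 bits/s.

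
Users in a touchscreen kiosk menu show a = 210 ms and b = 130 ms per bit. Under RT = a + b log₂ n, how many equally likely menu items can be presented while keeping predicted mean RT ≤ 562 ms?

130·log₂ n ≤ 562 − 210 = 352, giving log₂ n ≤ 2.7077 and n ≤ 6.533. The largest whole number is 6.

6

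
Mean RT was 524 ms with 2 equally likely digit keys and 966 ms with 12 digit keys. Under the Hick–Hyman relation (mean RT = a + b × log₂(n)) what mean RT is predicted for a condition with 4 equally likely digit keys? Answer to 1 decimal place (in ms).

695.0 ms

With log₂ n on the abscissa the relation is linear; from the two conditions:
  b = (966 − 524) / (log₂ 12 − log₂ 2) = 442 / (3.5850 − 1) = 170.989 ms/bit
  a = 524 − 170.989 × 1 = 353.011 ms
Then RT(4) = 353.011 + 170.989 × log₂ 4 = 353.011 + 170.989 × 2 ≈ 694.989 ms.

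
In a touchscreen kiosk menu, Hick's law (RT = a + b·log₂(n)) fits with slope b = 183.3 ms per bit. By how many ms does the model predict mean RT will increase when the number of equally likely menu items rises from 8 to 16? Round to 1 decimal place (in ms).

The intercept a cancels: ΔRT = b·(log₂ n₂ − log₂ n₁) = b·log₂(n₂/n₁).
log₂(16) − log₂(8) = log₂(16/8) = log₂(2) = 1.
ΔRT = 183.3 × 1.0000 = 183.300 ms.

183.3 ms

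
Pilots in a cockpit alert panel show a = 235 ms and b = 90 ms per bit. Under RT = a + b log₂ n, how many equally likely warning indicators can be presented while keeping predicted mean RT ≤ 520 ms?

Set 235 + 90·log₂ n ≤ 520 → log₂ n ≤ (520 − 235)/90 = 3.1667.
So n ≤ 2^3.1667 = 8.980; the largest integer n is 8.

8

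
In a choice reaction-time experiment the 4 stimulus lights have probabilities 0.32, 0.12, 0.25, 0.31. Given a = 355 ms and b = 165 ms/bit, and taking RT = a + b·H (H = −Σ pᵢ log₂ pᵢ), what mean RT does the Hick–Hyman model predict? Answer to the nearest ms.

H = 0.32·log₂(1/0.32) + 0.12·log₂(1/0.12) + 0.25·log₂(1/0.25) + 0.31·log₂(1/0.31) = 1.9169 bits.
RT = 355 + 165 × 1.9169 = 671.29 ms.

671 ms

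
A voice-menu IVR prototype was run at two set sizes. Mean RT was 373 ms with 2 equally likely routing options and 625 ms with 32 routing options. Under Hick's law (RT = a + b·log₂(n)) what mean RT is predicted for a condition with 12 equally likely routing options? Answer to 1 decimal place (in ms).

535.9 ms

Solve the two-equation system in a and b:
  b = (625 − 373) / (log₂ 32 − log₂ 2) = 252 / (5 − 1) = 63.000 ms/bit
  a = 373 − 63.000 × 1 = 310.000 ms
Then RT(12) = 310.000 + 63.000 × log₂ 12 = 310.000 + 63.000 × 3.5850 ≈ 535.853 ms.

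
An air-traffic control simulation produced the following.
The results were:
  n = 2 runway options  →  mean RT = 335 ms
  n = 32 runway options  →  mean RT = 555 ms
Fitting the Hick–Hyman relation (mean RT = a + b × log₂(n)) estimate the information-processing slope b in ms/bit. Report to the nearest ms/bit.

55 ms/bit

The slope on a log₂ axis is (555 − 335) / (5 − 1) = 55 ms/bit.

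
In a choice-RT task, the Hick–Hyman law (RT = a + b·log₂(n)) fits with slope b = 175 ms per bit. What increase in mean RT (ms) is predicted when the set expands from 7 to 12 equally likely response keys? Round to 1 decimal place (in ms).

136.1 ms

Only the slope matters, since a is common to both: ΔRT = b·log₂(n₂/n₁).
log₂(12) − log₂(7) = 3.5850 − 2.8074 = 0.7776.
ΔRT = 175 × 0.7776 = 136.081 ms.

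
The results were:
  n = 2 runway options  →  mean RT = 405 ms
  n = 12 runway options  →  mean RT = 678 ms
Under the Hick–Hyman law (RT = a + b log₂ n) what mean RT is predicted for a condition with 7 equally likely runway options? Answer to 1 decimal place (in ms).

RT is linear in log₂ n, so two points fix the line:
  b = (678 − 405) / (log₂ 12 − log₂ 2) = 273 / (3.5850 − 1) = 105.611 ms/bit
  a = 405 − 105.611 × 1 = 299.389 ms
Then RT(7) = 299.389 + 105.611 × log₂ 7 = 299.389 + 105.611 × 2.8074 ≈ 595.876 ms.

595.9 ms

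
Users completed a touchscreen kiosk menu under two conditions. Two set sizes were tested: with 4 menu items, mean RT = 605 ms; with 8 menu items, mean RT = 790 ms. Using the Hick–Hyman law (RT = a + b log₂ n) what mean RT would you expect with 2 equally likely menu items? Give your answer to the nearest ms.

Solve the two-equation system in a and b:
  b = (790 − 605) / (log₂ 8 − log₂ 4) = 185 / (3 − 2) = 185 ms/bit
  a = 605 − 185 × 2 = 235 ms
Then RT(2) = 235 + 185 × log₂ 2 = 235 + 185 × 1 ≈ 420.000 ms.

420 ms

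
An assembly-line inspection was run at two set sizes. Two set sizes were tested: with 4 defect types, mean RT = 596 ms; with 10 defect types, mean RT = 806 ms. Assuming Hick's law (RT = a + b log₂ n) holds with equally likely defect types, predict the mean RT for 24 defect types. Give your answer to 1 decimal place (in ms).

Fit slope and intercept:
  b = (806 − 596) / (log₂ 10 − log₂ 4) = 210 / (3.3219 − 2) = 158.859 ms/bit
  a = 596 − 158.859 × 2 = 278.282 ms
Then RT(24) = 278.282 + 158.859 × log₂ 24 = 278.282 + 158.859 × 4.5850 ≈ 1006.644 ms.

1006.6 ms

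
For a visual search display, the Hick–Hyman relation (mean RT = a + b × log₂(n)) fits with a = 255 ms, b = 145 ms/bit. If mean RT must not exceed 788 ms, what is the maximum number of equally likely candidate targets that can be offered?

12

Information budget: (788 − 255)/145 = 3.6759 bits, so n ≤ 2^3.6759 = 12.780 → at most 12.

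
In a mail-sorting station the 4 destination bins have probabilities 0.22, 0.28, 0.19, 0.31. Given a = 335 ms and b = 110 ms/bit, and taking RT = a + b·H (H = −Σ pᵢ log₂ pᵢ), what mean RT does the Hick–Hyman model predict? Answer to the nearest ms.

H = 0.22·log₂(1/0.22) + 0.28·log₂(1/0.28) + 0.19·log₂(1/0.19) + 0.31·log₂(1/0.31) = 1.9738 bits.
RT = 335 + 110 × 1.9738 = 552.12 ms.

552 ms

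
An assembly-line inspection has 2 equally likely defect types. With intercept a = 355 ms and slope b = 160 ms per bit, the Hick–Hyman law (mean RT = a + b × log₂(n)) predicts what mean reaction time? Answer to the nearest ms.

515 ms

log₂(2) = 1 bits, so RT = 355 + 160 × 1 ≈ 515.000 ms.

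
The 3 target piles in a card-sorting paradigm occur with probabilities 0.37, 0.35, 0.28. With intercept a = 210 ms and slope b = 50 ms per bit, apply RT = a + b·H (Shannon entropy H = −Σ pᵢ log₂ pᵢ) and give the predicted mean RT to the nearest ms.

289 ms

H = 0.37·log₂(1/0.37) + 0.35·log₂(1/0.35) + 0.28·log₂(1/0.28) = 1.5751 bits.
RT = 210 + 50 × 1.5751 = 288.75 ms.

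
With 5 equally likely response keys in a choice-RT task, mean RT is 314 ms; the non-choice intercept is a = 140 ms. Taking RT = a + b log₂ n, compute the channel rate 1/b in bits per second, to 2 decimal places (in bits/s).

13.34 bits/s

b = (314 − 140)/log₂ 5 = 174/2.3219 = 74.938 ms per bit = 0.07494 s/bit; the reciprocal is 13.344 bits/s.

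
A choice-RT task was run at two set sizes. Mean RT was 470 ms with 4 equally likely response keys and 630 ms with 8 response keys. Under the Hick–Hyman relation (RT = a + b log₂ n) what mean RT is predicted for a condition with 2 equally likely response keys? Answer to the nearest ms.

Fit slope and intercept:
  b = (630 − 470) / (log₂ 8 − log₂ 4) = 160 / (3 − 2) = 160 ms/bit
  a = 470 − 160 × 2 = 150 ms
Then RT(2) = 150 + 160 × log₂ 2 = 150 + 160 × 1 ≈ 310.000 ms.

310 ms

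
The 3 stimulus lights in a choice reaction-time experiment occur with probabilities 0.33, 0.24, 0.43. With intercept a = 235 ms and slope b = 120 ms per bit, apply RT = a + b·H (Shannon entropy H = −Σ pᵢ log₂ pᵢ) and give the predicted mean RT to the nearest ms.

H = 0.33·log₂(1/0.33) + 0.24·log₂(1/0.24) + 0.43·log₂(1/0.43) = 1.5455 bits.
RT = 235 + 120 × 1.5455 = 420.46 ms.

420 ms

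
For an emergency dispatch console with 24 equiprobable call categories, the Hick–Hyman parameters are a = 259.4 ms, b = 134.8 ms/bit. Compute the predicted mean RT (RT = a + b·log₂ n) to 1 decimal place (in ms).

log₂(24) = 4.5850 bits, so RT = 259.4 + 134.8 × 4.5850 ≈ 877.453 ms.

877.5 ms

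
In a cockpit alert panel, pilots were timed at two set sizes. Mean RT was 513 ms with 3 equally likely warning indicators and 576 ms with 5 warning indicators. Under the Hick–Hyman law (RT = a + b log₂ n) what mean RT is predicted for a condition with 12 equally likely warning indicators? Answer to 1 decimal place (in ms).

Solve the two-equation system in a and b:
  b = (576 − 513) / (log₂ 5 − log₂ 3) = 63 / (2.3219 − 1.5850) = 85.486 ms/bit
  a = 513 − 85.486 × 1.5850 = 377.508 ms
Then RT(12) = 377.508 + 85.486 × log₂ 12 = 377.508 + 85.486 × 3.5850 ≈ 683.971 ms.

684.0 ms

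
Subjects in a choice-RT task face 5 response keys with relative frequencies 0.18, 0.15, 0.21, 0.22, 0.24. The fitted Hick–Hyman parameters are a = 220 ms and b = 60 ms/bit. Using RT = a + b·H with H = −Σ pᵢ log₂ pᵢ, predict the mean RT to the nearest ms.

H = 0.18·log₂(1/0.18) + 0.15·log₂(1/0.15) + 0.21·log₂(1/0.21) + 0.22·log₂(1/0.22) + 0.24·log₂(1/0.24) = 2.3034 bits.
RT = 220 + 60 × 2.3034 = 358.20 ms.

358 ms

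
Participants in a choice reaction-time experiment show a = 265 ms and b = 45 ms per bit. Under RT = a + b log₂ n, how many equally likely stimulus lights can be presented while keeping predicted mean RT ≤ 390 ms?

6

45·log₂ n ≤ 390 − 265 = 125, giving log₂ n ≤ 2.7778 and n ≤ 6.858. The largest whole number is 6.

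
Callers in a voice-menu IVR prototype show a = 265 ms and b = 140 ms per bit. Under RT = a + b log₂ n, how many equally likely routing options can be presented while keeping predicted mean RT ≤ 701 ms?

8

140·log₂ n ≤ 701 − 265 = 436, giving log₂ n ≤ 3.1143 and n ≤ 8.660. The largest whole number is 8.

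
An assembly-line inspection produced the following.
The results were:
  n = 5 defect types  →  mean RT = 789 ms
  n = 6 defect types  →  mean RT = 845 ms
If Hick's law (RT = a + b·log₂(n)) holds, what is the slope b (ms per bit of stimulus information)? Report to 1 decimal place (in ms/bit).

212.9 ms/bit

Slope: b = (845 − 789) / (log₂ 6 − log₂ 5) = 56/0.2630 = 212.900 ms/bit.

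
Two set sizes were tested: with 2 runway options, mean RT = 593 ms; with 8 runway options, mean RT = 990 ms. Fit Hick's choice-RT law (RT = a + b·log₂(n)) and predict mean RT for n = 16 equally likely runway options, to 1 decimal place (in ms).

RT is linear in log₂ n, so two points fix the line:
  b = (990 − 593) / (log₂ 8 − log₂ 2) = 397 / (3 − 1) = 198.500 ms/bit
  a = 593 − 198.500 × 1 = 394.500 ms
Then RT(16) = 394.500 + 198.500 × log₂ 16 = 394.500 + 198.500 × 4 ≈ 1188.500 ms.

1188.5 ms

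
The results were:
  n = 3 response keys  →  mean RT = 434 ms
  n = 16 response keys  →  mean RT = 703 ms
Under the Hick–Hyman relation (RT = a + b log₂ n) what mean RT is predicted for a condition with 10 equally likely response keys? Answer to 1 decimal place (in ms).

Fit slope and intercept:
  b = (703 − 434) / (log₂ 16 − log₂ 3) = 269 / (4 − 1.5850) = 111.385 ms/bit
  a = 434 − 111.385 × 1.5850 = 257.458 ms
Then RT(10) = 257.458 + 111.385 × log₂ 10 = 257.458 + 111.385 × 3.3219 ≈ 627.473 ms.

627.5 ms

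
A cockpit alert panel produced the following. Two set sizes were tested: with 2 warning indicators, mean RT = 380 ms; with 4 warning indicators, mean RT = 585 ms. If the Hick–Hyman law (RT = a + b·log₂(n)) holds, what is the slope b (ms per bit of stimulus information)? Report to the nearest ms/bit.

b = (RT₂ − RT₁)/(log₂ n₂ − log₂ n₁) = (585 − 380)/(2 − 1) = 205 ms/bit.

205 ms/bit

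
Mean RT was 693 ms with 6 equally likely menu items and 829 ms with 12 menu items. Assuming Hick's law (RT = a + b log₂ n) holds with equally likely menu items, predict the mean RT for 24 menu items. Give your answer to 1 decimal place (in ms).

965.0 ms

Solve the two-equation system in a and b:
  b = (829 − 693) / (log₂ 12 − log₂ 6) = 136 / (3.5850 − 2.5850) = 136.000 ms/bit
  a = 693 − 136.000 × 2.5850 = 341.445 ms
Then RT(24) = 341.445 + 136.000 × log₂ 24 = 341.445 + 136.000 × 4.5850 ≈ 965.000 ms.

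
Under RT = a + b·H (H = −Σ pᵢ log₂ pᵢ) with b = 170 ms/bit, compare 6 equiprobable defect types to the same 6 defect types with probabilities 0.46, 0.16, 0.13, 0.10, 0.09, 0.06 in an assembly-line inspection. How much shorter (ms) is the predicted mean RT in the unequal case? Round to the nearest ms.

Equiprobable entropy H₀ = log₂ 6 = 2.5850 bits.
Skewed entropy H = −Σ pᵢ log₂ pᵢ = 2.2094 bits.
ΔRT = b·(H₀ − H) = 170 × 0.3756 = 63.85 ms.

64 ms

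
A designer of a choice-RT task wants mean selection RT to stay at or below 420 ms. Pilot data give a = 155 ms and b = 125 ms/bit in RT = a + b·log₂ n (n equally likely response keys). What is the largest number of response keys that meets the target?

125·log₂ n ≤ 420 − 155 = 265, giving log₂ n ≤ 2.1200 and n ≤ 4.347. The largest whole number is 4.

4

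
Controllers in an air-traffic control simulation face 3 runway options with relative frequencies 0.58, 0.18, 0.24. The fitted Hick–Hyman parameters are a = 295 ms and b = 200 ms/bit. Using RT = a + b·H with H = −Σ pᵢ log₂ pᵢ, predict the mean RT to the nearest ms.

H = 0.58·log₂(1/0.58) + 0.18·log₂(1/0.18) + 0.24·log₂(1/0.24) = 1.3952 bits.
RT = 295 + 200 × 1.3952 = 574.05 ms.

574 ms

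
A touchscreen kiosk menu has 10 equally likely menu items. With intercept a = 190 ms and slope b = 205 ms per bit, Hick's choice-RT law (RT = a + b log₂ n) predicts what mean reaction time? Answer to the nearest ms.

871 ms

log₂(10) = 3.3219 bits, so RT = 190 + 205 × 3.3219 ≈ 870.995 ms.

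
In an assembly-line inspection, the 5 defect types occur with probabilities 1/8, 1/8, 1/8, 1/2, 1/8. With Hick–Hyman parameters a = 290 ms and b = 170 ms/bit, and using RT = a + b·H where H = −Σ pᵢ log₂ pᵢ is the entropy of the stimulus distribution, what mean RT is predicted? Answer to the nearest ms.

630 ms

H = −Σ pᵢ log₂ pᵢ = 0.125·3 + 0.125·3 + 0.125·3 + 0.5·1 + 0.125·3 = 2.000 bits.
RT = 290 + 170 × 2.000 = 630.00 ms.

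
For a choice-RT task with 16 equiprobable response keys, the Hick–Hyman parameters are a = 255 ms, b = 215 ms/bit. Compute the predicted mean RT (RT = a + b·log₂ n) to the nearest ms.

log₂(16) = 4 bits, so RT = 255 + 215 × 4 ≈ 1115.000 ms.

1115 ms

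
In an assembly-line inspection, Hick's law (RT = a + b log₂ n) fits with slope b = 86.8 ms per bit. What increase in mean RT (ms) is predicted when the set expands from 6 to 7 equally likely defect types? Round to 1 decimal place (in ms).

19.3 ms

Only the slope matters, since a is common to both: ΔRT = b·log₂(n₂/n₁).
log₂(7) − log₂(6) = 2.8074 − 2.5850 = 0.2224.
ΔRT = 86.8 × 0.2224 = 19.304 ms.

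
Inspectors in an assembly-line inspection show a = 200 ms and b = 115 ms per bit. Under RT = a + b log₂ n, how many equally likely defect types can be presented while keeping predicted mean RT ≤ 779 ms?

32

115·log₂ n ≤ 779 − 200 = 579, giving log₂ n ≤ 5.0348 and n ≤ 32.781. The largest whole number is 32.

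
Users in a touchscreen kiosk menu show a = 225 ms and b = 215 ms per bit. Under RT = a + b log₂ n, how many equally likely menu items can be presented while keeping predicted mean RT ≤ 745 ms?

Information budget: (745 − 225)/215 = 2.4186 bits, so n ≤ 2^2.4186 = 5.347 → at most 5.

5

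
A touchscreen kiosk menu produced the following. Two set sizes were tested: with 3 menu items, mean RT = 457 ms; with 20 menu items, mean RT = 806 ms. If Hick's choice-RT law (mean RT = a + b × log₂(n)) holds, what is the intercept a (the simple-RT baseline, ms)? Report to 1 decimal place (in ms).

254.9 ms

Slope: b = (806 − 457) / (log₂ 20 − log₂ 3) = 349/2.7370 = 127.513 ms/bit.
Intercept: a = 457 − 127.513·log₂(3) = 254.896 ms.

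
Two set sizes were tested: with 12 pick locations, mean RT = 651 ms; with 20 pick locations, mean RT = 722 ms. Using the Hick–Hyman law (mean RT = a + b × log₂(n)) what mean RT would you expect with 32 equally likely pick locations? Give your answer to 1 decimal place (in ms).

With log₂ n on the abscissa the relation is linear; from the two conditions:
  b = (722 − 651) / (log₂ 20 − log₂ 12) = 71 / (4.3219 − 3.5850) = 96.341 ms/bit
  a = 651 − 96.341 × 3.5850 = 305.621 ms
Then RT(32) = 305.621 + 96.341 × log₂ 32 = 305.621 + 96.341 × 5 ≈ 787.326 ms.

787.3 ms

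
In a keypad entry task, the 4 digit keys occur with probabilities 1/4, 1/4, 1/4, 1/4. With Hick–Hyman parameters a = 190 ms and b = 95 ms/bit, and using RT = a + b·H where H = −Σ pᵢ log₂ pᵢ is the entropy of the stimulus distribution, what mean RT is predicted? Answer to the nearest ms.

380 ms

Each term −pᵢ log₂ pᵢ: 0.25·2 + 0.25·2 + 0.25·2 + 0.25·2; summed, H = 2.000 bits.
Mean RT = a + bH = 190 + 95·2.000 = 380.00 ms.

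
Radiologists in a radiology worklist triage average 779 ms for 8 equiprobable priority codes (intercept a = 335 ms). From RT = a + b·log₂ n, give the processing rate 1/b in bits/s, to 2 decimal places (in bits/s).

Choice component = 779 − 335 = 444 ms over log₂(8) = 3 bits.
b = 444 / 3 = 148.000 ms/bit, so 1/b = 6.757 bits/s.

6.76 bits/s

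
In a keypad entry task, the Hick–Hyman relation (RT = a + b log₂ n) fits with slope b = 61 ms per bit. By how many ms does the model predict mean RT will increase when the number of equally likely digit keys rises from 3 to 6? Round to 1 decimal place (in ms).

61.0 ms

The intercept a cancels: ΔRT = b·(log₂ n₂ − log₂ n₁) = b·log₂(n₂/n₁).
log₂(6) − log₂(3) = log₂(6/3) = log₂(2) = 1.
ΔRT = 61 × 1.0000 = 61.000 ms.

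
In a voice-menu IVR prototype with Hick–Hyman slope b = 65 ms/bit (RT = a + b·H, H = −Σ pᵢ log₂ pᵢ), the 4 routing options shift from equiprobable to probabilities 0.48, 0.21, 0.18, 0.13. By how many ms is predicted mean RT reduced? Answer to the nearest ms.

The RT saving is b·ΔH. Equiprobable H₀ = log₂(4) = 2.0000 bits; with the given probabilities H = 1.8090 bits.
b·(H₀ − H) = 65 × (2.0000 − 1.8090) = 12.41 ms.

12 ms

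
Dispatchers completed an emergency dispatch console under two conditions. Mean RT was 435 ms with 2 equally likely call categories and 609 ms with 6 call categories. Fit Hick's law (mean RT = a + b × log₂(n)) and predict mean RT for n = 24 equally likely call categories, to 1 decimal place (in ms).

828.6 ms

With log₂ n on the abscissa the relation is linear; from the two conditions:
  b = (609 − 435) / (log₂ 6 − log₂ 2) = 174 / (2.5850 − 1) = 109.782 ms/bit
  a = 435 − 109.782 × 1 = 325.218 ms
Then RT(24) = 325.218 + 109.782 × log₂ 24 = 325.218 + 109.782 × 4.5850 ≈ 828.564 ms.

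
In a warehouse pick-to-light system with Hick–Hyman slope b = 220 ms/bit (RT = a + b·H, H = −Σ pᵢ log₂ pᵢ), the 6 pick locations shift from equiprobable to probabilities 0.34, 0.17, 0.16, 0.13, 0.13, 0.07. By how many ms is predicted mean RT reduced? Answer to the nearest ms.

Equiprobable entropy H₀ = log₂ 6 = 2.5850 bits.
Skewed entropy H = −Σ pᵢ log₂ pᵢ = 2.4206 bits.
ΔRT = b·(H₀ − H) = 220 × 0.1643 = 36.16 ms.

36 ms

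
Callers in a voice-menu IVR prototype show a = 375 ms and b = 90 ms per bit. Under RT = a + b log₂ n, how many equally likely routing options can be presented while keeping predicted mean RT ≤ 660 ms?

90·log₂ n ≤ 660 − 375 = 285, giving log₂ n ≤ 3.1667 and n ≤ 8.980. The largest whole number is 8.

8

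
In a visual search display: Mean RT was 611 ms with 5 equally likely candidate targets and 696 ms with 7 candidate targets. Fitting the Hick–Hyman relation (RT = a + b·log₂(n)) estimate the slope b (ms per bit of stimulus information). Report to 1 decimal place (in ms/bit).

b = (RT₂ − RT₁)/(log₂ n₂ − log₂ n₁) = (696 − 611)/(2.8074 − 2.3219) = 175.104 ms/bit.

175.1 ms/bit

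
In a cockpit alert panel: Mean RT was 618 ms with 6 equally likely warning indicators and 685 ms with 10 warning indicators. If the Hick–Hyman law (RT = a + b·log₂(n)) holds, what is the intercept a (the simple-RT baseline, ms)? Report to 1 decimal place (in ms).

b = (RT₂ − RT₁)/(log₂ n₂ − log₂ n₁) = (685 − 618)/(3.3219 − 2.5850) = 90.913 ms/bit.
Intercept: a = 618 − 90.913·log₂(6) = 382.992 ms.

383.0 ms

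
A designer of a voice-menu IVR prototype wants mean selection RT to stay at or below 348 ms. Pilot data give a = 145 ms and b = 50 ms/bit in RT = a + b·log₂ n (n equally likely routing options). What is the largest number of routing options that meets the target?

16

Information budget: (348 − 145)/50 = 4.0600 bits, so n ≤ 2^4.0600 = 16.679 → at most 16.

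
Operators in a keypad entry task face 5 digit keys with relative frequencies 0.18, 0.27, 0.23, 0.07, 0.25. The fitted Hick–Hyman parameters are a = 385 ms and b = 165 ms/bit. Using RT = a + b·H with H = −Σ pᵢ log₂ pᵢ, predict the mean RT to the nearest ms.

750 ms

Entropy contributions −pᵢ log₂ pᵢ: 0.4453, 0.5100, 0.4877, 0.2686, 0.5000; sum H = 2.2116 bits.
RT = a + bH = 385 + 165·2.2116 = 749.91 ms.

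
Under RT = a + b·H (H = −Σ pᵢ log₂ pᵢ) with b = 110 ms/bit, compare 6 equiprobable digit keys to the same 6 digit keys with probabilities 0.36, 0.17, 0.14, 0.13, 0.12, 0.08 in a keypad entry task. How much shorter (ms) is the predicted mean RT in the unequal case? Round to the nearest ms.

20 ms

Equiprobable entropy H₀ = log₂ 6 = 2.5850 bits.
Skewed entropy H = −Σ pᵢ log₂ pᵢ = 2.4035 bits.
ΔRT = b·(H₀ − H) = 110 × 0.1814 = 19.96 ms.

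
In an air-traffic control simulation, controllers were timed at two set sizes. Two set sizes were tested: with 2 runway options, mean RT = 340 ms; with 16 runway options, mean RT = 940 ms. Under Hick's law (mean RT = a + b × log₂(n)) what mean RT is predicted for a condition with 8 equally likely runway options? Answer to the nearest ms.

740 ms

Solve the two-equation system in a and b:
  b = (940 − 340) / (log₂ 16 − log₂ 2) = 600 / (4 − 1) = 200 ms/bit
  a = 340 − 200 × 1 = 140 ms
Then RT(8) = 140 + 200 × log₂ 8 = 140 + 200 × 3 ≈ 740.000 ms.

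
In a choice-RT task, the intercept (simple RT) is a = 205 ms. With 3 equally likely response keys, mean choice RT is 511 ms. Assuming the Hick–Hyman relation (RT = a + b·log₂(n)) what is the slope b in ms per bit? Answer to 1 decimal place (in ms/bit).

193.1 ms/bit

log₂(3) = 1.5850 bits.
b = (RT − a)/log₂ n = (511 − 205) / 1.5850 = 193.065 ms/bit.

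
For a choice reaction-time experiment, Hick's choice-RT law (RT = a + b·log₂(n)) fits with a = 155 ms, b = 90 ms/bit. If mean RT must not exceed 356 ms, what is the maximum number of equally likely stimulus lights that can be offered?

4

Set 155 + 90·log₂ n ≤ 356 → log₂ n ≤ (356 − 155)/90 = 2.2333.
So n ≤ 2^2.2333 = 4.702; the largest integer n is 4.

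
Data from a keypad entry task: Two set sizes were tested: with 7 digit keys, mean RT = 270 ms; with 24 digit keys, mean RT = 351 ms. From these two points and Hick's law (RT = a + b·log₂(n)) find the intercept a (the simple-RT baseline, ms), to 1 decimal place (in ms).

142.1 ms

b = (RT₂ − RT₁)/(log₂ n₂ − log₂ n₁) = (351 − 270)/(4.5850 − 2.8074) = 45.567 ms/bit.
a = RT₁ − b·log₂ n₁ = 270 − 45.567 × 2.8074 = 142.078 ms.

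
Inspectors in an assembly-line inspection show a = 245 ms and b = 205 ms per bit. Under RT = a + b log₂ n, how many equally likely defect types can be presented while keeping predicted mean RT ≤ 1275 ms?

Set 245 + 205·log₂ n ≤ 1275 → log₂ n ≤ (1275 − 245)/205 = 5.0244.
So n ≤ 2^5.0244 = 32.546; the largest integer n is 32.

32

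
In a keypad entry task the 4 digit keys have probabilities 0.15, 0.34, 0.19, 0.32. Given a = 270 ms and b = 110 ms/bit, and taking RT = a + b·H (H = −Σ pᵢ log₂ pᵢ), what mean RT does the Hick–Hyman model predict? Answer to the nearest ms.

H = 0.15·log₂(1/0.15) + 0.34·log₂(1/0.34) + 0.19·log₂(1/0.19) + 0.32·log₂(1/0.32) = 1.9210 bits.
RT = 270 + 110 × 1.9210 = 481.31 ms.

481 ms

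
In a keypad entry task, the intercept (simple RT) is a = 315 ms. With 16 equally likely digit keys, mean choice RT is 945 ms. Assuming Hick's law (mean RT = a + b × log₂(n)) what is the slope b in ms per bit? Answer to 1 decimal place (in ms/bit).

log₂(16) = 4 bits.
b = (RT − a)/log₂ n = (945 − 315) / 4 = 157.500 ms/bit.

157.5 ms/bit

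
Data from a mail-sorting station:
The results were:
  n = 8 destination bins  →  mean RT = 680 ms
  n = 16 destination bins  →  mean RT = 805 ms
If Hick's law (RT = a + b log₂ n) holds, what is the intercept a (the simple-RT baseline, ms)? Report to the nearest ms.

305 ms

Slope: b = (805 − 680) / (log₂ 16 − log₂ 8) = 125/1.0000 = 125 ms/bit.
a = RT₁ − b·log₂ n₁ = 680 − 125 × 3 = 305.000 ms.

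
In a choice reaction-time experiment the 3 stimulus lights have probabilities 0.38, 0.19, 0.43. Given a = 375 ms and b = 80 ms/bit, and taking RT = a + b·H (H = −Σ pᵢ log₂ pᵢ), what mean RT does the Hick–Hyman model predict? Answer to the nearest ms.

Entropy contributions −pᵢ log₂ pᵢ: 0.5305, 0.4552, 0.5236; sum H = 1.5092 bits.
RT = a + bH = 375 + 80·1.5092 = 495.74 ms.

496 ms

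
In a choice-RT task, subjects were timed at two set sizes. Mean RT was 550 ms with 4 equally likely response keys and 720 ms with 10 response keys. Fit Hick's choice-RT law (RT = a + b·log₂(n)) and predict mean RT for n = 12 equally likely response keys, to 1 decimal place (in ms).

753.8 ms

Fit slope and intercept:
  b = (720 − 550) / (log₂ 10 − log₂ 4) = 170 / (3.3219 − 2) = 128.600 ms/bit
  a = 550 − 128.600 × 2 = 292.800 ms
Then RT(12) = 292.800 + 128.600 × log₂ 12 = 292.800 + 128.600 × 3.5850 ≈ 753.826 ms.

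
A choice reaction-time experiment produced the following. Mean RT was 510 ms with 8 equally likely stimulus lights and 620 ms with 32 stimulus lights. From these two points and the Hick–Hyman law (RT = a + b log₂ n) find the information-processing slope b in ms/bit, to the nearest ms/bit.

Slope: b = (620 − 510) / (log₂ 32 − log₂ 8) = 110/2.0000 = 55 ms/bit.

55 ms/bit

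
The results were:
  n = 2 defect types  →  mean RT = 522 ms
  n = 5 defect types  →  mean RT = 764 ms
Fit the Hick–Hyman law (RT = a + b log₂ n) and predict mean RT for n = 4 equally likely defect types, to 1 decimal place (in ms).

705.1 ms

RT is linear in log₂ n, so two points fix the line:
  b = (764 − 522) / (log₂ 5 − log₂ 2) = 242 / (2.3219 − 1) = 183.066 ms/bit
  a = 522 − 183.066 × 1 = 338.934 ms
Then RT(4) = 338.934 + 183.066 × log₂ 4 = 338.934 + 183.066 × 2 ≈ 705.066 ms.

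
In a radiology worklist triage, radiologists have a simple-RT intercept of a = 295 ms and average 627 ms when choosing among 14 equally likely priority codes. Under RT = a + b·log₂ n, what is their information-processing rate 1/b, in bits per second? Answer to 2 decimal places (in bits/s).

b = (627 − 295)/log₂ 14 = 332/3.8074 = 87.200 ms per bit = 0.08720 s/bit; the reciprocal is 11.468 bits/s.

11.47 bits/s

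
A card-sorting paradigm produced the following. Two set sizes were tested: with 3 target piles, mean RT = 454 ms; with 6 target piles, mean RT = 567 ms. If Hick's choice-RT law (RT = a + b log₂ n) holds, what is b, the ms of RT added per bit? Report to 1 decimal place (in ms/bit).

113.0 ms/bit

b = (RT₂ − RT₁)/(log₂ n₂ − log₂ n₁) = (567 − 454)/(2.5850 − 1.5850) = 113.000 ms/bit.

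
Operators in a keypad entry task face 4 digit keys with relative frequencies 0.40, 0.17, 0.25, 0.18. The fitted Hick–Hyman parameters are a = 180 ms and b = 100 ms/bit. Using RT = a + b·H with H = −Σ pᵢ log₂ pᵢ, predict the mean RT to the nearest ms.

371 ms

Entropy contributions −pᵢ log₂ pᵢ: 0.5288, 0.4346, 0.5000, 0.4453; sum H = 1.9087 bits.
RT = a + bH = 180 + 100·1.9087 = 370.87 ms.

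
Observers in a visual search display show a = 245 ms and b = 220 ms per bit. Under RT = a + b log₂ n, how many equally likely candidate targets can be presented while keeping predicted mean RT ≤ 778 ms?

5

220·log₂ n ≤ 778 − 245 = 533, giving log₂ n ≤ 2.4227 and n ≤ 5.362. The largest whole number is 5.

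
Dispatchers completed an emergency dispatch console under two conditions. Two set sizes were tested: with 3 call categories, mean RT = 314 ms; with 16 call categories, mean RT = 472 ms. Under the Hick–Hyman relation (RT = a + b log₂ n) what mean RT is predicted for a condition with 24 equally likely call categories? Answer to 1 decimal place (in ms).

510.3 ms

Solve the two-equation system in a and b:
  b = (472 − 314) / (log₂ 16 − log₂ 3) = 158 / (4 − 1.5850) = 65.423 ms/bit
  a = 314 − 65.423 × 1.5850 = 210.306 ms
Then RT(24) = 210.306 + 65.423 × log₂ 24 = 210.306 + 65.423 × 4.5850 ≈ 510.270 ms.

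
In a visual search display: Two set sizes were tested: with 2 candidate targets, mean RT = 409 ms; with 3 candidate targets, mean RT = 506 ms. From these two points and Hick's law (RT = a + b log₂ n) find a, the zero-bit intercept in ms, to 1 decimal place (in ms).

243.2 ms

The slope on a log₂ axis is (506 − 409) / (1.5850 − 1) = 165.823 ms/bit.
a = RT₁ − b·log₂ n₁ = 409 − 165.823 × 1 = 243.177 ms.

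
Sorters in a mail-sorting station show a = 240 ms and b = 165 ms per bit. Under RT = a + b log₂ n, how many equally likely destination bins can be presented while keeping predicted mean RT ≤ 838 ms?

12

165·log₂ n ≤ 838 − 240 = 598, giving log₂ n ≤ 3.6242 and n ≤ 12.331. The largest whole number is 12.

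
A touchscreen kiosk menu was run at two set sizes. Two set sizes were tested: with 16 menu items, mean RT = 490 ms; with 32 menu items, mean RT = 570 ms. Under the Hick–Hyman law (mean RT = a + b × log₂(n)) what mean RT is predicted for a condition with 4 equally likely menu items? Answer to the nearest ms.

With log₂ n on the abscissa the relation is linear; from the two conditions:
  b = (570 − 490) / (log₂ 32 − log₂ 16) = 80 / (5 − 4) = 80 ms/bit
  a = 490 − 80 × 4 = 170 ms
Then RT(4) = 170 + 80 × log₂ 4 = 170 + 80 × 2 ≈ 330.000 ms.

330 ms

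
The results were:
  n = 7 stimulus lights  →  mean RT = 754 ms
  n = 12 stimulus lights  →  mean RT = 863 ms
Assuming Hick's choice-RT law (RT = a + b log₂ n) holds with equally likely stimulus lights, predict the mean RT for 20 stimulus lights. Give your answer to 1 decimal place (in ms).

Fit slope and intercept:
  b = (863 − 754) / (log₂ 12 − log₂ 7) = 109 / (3.5850 − 2.8074) = 140.174 ms/bit
  a = 754 − 140.174 × 2.8074 = 360.483 ms
Then RT(20) = 360.483 + 140.174 × log₂ 20 = 360.483 + 140.174 × 4.3219 ≈ 966.303 ms.

966.3 ms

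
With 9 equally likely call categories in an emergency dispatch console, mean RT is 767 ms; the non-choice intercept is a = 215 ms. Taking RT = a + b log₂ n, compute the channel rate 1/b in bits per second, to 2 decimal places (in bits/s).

b = (767 − 215)/log₂ 9 = 552/3.1699 = 174.137 ms per bit = 0.17414 s/bit; the reciprocal is 5.743 bits/s.

5.74 bits/s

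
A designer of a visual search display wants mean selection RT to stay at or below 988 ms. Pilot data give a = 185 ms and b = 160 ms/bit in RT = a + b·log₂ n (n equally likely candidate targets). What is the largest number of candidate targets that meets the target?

32

160·log₂ n ≤ 988 − 185 = 803, giving log₂ n ≤ 5.0187 and n ≤ 32.419. The largest whole number is 32.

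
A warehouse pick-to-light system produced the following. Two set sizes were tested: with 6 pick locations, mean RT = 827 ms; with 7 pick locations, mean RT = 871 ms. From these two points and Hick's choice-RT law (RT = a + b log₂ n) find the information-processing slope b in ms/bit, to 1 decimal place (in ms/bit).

197.8 ms/bit

Slope: b = (871 − 827) / (log₂ 7 − log₂ 6) = 44/0.2224 = 197.848 ms/bit.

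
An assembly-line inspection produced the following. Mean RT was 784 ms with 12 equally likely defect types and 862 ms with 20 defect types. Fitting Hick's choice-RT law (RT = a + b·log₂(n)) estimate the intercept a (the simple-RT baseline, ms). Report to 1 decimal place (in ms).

Slope: b = (862 − 784) / (log₂ 20 − log₂ 12) = 78/0.7370 = 105.839 ms/bit.
a = RT₁ − b·log₂ n₁ = 784 − 105.839 × 3.5850 = 404.570 ms.

404.6 ms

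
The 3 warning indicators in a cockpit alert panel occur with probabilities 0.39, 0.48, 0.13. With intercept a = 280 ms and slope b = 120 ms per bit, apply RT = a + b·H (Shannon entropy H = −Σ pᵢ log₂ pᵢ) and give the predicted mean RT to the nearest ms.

Entropy contributions −pᵢ log₂ pᵢ: 0.5298, 0.5083, 0.3826; sum H = 1.4207 bits.
RT = a + bH = 280 + 120·1.4207 = 450.49 ms.

450 ms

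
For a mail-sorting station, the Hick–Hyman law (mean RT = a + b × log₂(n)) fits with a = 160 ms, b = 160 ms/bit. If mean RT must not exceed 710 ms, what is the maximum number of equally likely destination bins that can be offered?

160·log₂ n ≤ 710 − 160 = 550, giving log₂ n ≤ 3.4375 and n ≤ 10.834. The largest whole number is 10.

10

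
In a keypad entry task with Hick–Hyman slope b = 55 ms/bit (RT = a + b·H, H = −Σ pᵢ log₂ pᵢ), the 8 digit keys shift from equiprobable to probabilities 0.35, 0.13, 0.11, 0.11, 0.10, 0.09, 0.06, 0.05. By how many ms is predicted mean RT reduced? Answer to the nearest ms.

The RT saving is b·ΔH. Equiprobable H₀ = log₂(8) = 3.0000 bits; with the given probabilities H = 2.7178 bits.
b·(H₀ − H) = 55 × (3.0000 − 2.7178) = 15.52 ms.

16 ms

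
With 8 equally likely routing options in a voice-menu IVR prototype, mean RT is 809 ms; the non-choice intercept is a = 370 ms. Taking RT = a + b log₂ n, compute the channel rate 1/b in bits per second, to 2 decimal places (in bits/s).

b = (809 − 370)/log₂ 8 = 439/3 = 146.333 ms per bit = 0.14633 s/bit; the reciprocal is 6.834 bits/s.

6.83 bits/s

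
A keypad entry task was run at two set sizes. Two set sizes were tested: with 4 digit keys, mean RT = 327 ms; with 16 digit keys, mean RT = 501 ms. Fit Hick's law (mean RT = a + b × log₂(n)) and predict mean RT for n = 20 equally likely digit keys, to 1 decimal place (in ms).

529.0 ms

With log₂ n on the abscissa the relation is linear; from the two conditions:
  b = (501 − 327) / (log₂ 16 − log₂ 4) = 174 / (4 − 2) = 87.000 ms/bit
  a = 327 − 87.000 × 2 = 153.000 ms
Then RT(20) = 153.000 + 87.000 × log₂ 20 = 153.000 + 87.000 × 4.3219 ≈ 529.008 ms.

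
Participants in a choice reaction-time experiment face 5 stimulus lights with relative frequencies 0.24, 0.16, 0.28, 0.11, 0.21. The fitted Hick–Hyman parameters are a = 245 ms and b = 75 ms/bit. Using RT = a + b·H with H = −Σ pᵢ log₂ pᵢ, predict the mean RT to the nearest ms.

H = 0.24·log₂(1/0.24) + 0.16·log₂(1/0.16) + 0.28·log₂(1/0.28) + 0.11·log₂(1/0.11) + 0.21·log₂(1/0.21) = 2.2545 bits.
RT = 245 + 75 × 2.2545 = 414.09 ms.

414 ms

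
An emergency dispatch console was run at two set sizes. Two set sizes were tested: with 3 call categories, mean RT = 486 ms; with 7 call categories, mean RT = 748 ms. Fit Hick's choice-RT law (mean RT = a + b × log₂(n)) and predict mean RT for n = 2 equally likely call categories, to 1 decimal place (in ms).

360.6 ms

With log₂ n on the abscissa the relation is linear; from the two conditions:
  b = (748 − 486) / (log₂ 7 − log₂ 3) = 262 / (2.8074 − 1.5850) = 214.334 ms/bit
  a = 486 − 214.334 × 1.5850 = 146.289 ms
Then RT(2) = 146.289 + 214.334 × log₂ 2 = 146.289 + 214.334 × 1 ≈ 360.623 ms.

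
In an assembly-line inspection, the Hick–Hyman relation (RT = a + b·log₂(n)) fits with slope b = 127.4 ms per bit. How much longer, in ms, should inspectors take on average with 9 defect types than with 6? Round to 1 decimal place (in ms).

The intercept a cancels: ΔRT = b·(log₂ n₂ − log₂ n₁) = b·log₂(n₂/n₁).
log₂(9) − log₂(6) = 3.1699 − 2.5850 = 0.5850.
ΔRT = 127.4 × 0.5850 = 74.524 ms.

74.5 ms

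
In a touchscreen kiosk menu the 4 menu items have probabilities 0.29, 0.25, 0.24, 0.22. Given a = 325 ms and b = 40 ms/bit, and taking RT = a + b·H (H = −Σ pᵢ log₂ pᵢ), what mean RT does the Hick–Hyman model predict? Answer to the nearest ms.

405 ms

Entropy contributions −pᵢ log₂ pᵢ: 0.5179, 0.5000, 0.4941, 0.4806; sum H = 1.9926 bits.
RT = a + bH = 325 + 40·1.9926 = 404.70 ms.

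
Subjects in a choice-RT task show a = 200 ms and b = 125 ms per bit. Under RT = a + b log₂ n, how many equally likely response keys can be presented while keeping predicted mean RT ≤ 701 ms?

Information budget: (701 − 200)/125 = 4.0080 bits, so n ≤ 2^4.0080 = 16.089 → at most 16.

16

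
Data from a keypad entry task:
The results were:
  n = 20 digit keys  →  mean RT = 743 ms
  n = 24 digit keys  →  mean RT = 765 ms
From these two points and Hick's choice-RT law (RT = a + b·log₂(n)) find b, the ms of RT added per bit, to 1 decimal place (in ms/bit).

83.6 ms/bit

Slope: b = (765 − 743) / (log₂ 24 − log₂ 20) = 22/0.2630 = 83.639 ms/bit.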